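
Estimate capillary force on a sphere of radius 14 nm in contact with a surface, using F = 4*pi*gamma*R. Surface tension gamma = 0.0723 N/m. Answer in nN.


Convert radius: R = 14 nm = 1.4e-08 m
F = 4 * pi * gamma * R
F = 4 * pi * 0.0723 * 1.4e-08
F = 1.27197e-08 N = 12.7197 nN

12.7197


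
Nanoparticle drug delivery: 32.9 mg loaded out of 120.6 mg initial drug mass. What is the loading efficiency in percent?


Drug loading efficiency = (drug loaded / drug initial) * 100
DLE = 32.9 / 120.6 * 100
DLE = 0.2728 * 100
DLE = 27.28%

27.28


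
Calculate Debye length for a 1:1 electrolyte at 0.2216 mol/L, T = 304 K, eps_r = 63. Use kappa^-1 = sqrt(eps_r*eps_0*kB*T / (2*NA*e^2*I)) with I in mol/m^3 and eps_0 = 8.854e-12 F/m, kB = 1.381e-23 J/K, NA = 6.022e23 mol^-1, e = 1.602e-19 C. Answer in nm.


Ionic strength I = 0.2216 * 1^2 * 1000 = 221.6 mol/m^3
kappa^-1 = sqrt(63 * 8.854e-12 * 1.381e-23 * 304 / (2 * 6.022e23 * (1.602e-19)^2 * 221.6))
kappa^-1 = 0.585 nm

0.585


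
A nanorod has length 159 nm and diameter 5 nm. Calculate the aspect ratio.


Aspect ratio AR = length / diameter
AR = 159 / 5
AR = 31.8

31.8


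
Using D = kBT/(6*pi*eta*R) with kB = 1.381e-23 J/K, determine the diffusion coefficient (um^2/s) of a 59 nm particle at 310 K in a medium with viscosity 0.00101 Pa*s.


Radius R = 59/2 = 29.5 nm = 2.95e-08 m
D = kB*T / (6*pi*eta*R)
D = 1.381e-23 * 310 / (6 * pi * 0.00101 * 2.95e-08)
D = 7.62274e-12 m^2/s = 7.623 um^2/s

7.623


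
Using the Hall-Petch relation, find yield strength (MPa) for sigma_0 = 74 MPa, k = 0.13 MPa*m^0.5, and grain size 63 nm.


d = 63 nm = 6.3e-08 m
sqrt(d) = 0.000250998
Hall-Petch contribution = k / sqrt(d) = 0.13 / 0.000250998 = 517.9 MPa
sigma = sigma_0 + k/sqrt(d) = 74 + 517.9 = 591.9 MPa

591.9


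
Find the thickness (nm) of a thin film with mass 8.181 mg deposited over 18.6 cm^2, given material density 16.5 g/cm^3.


Convert: m = 8.181 mg = 8.1810e-06 kg, A = 18.6 cm^2 = 1.8600e-03 m^2, rho = 16.5 g/cm^3 = 16500 kg/m^3
t = m / (A * rho)
t = 8.1810e-06 / (1.8600e-03 * 16500)
t = 2.6657e-07 m = 266.6 nm

266.6


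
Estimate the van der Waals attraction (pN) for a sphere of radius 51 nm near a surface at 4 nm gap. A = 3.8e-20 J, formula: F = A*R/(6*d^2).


Convert to SI: R = 51 nm = 5.1e-08 m, d = 4 nm = 4e-09 m
F = A * R / (6 * d^2)
F = 3.8e-20 * 5.1e-08 / (6 * (4e-09)^2)
F = 2.01875e-11 N = 20.187 pN

20.187


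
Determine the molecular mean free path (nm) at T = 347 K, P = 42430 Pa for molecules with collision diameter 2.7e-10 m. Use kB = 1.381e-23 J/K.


Mean free path: lambda = kB*T / (sqrt(2) * pi * d^2 * P)
lambda = 1.381e-23 * 347 / (sqrt(2) * pi * (2.7e-10)^2 * 42430)
lambda = 3.48705e-07 m
lambda = 348.7 nm

348.7


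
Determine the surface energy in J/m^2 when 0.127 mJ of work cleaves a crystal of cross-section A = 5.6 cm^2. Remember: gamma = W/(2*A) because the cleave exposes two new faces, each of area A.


Convert: A = 5.6 cm^2 = 0.00056 m^2, W = 0.127 mJ = 0.000127 J
Cleaving exposes two faces of area A, so total new surface = 2*A and gamma = W / (2*A)
gamma = 0.000127 / (2 * 0.00056)
gamma = 0.113 J/m^2

0.113


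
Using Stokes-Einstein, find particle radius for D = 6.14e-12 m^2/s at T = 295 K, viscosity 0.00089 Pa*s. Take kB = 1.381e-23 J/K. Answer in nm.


Stokes-Einstein: R = kB*T / (6*pi*eta*D)
R = 1.381e-23 * 295 / (6 * pi * 0.00089 * 6.14e-12)
R = 3.95509e-08 m = 39.55 nm

39.55


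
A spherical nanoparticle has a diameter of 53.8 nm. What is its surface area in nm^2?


Radius r = 53.8/2 = 26.9 nm
Surface area SA = 4 * pi * r^2
SA = 4 * pi * (26.9)^2
SA = 9093.15 nm^2

9093.15


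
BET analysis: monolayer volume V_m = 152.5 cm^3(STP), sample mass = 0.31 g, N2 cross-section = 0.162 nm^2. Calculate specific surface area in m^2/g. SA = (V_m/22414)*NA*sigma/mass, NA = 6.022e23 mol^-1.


Number of moles in monolayer = V_m / 22414 = 152.5 / 22414 = 0.00680378
Number of molecules = moles * NA = 0.00680378 * 6.022e23
SA = molecules * sigma / mass
SA = (152.5 / 22414) * 6.022e23 * 0.162e-18 / 0.31
SA = 2141.1 m^2/g

2141.1


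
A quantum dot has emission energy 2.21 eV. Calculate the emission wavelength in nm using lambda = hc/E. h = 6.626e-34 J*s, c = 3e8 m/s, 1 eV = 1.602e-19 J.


Convert energy: E = 2.21 eV = 2.21 * 1.602e-19 = 3.54042e-19 J
lambda = h*c / E = 6.626e-34 * 3e8 / 3.54042e-19
lambda = 5.61459e-07 m = 561.5 nm

561.5


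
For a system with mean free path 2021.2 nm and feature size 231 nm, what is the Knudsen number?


Knudsen number Kn = lambda / L
Kn = 2021.2 / 231
Kn = 8.7498

8.7498


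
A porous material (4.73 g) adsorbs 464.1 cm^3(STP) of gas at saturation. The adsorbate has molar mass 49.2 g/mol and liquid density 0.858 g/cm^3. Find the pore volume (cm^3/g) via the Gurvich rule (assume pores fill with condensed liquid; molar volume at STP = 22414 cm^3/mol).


Moles adsorbed n = V_ads / 22414 = 464.1 / 22414 = 2.070581e-02 mol
Liquid volume V_liq = n * M / rho_liq = 2.070581e-02 * 49.2 / 0.858 = 1.18733 cm^3
Specific pore volume V_pore = V_liq / m_sample = 1.18733 / 4.73
V_pore = 0.251 cm^3/g

0.251


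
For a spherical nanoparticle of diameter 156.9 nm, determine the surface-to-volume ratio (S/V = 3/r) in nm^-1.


Radius r = 156.9/2 = 78.45 nm
S/V = 3 / r = 3 / 78.45
S/V = 0.0382 nm^-1

0.0382


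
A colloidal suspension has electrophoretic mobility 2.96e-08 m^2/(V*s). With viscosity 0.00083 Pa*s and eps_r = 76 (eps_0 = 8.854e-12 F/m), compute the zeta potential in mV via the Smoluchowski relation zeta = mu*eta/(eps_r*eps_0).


Smoluchowski equation: zeta = mu * eta / (eps_r * eps_0)
zeta = 2.96e-08 * 0.00083 / (76 * 8.854e-12)
zeta = 0.03651 V = 36.51 mV

36.51


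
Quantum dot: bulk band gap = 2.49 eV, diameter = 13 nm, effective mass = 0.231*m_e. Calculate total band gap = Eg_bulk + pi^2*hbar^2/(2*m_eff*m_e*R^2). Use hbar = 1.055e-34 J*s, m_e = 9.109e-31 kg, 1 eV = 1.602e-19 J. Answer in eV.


Radius R = 13/2 nm = 6.5e-09 m
Confinement energy dE = pi^2 * hbar^2 / (2 * m_eff * m_e * R^2)
dE = pi^2 * (1.055e-34)^2 / (2 * 0.231 * 9.109e-31 * (6.5e-09)^2) J, divided by 1.602e-19 J/eV
dE = 0.0386 eV
Total band gap = E_g(bulk) + dE = 2.49 + 0.0386 = 2.5286 eV

2.5286


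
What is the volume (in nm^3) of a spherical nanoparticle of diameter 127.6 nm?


Radius r = 127.6/2 = 63.8 nm
Volume V = (4/3) * pi * r^3
V = (4/3) * pi * (63.8)^3
V = 1087803.99 nm^3

1087803.99


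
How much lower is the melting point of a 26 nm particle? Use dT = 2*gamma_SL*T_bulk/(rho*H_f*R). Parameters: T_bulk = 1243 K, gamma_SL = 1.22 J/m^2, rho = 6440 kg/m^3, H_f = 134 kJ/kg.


Radius R = 26/2 = 13 nm = 1.3e-08 m
Convert H_f = 134 kJ/kg = 134000 J/kg
dT = 2 * gamma_SL * T_bulk / (rho * H_f * R)
dT = 2 * 1.22 * 1243 / (6440 * 134000 * 1.3e-08)
dT = 270.4 K

270.4


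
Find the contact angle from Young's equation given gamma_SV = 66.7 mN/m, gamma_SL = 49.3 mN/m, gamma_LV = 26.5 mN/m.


cos(theta) = (gamma_SV - gamma_SL) / gamma_LV
cos(theta) = (66.7 - 49.3) / 26.5
cos(theta) = 0.656604
theta = arccos(0.656604) = 48.96 degrees

48.96


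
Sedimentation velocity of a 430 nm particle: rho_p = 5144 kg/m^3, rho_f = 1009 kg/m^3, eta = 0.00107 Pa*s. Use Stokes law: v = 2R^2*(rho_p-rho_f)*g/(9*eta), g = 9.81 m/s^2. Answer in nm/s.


Radius R = 430/2 nm = 2.15e-07 m
Density difference = 5144 - 1009 = 4135 kg/m^3
v = 2 * R^2 * (rho_p - rho_f) * g / (9 * eta)
v = 2 * (2.15e-07)^2 * 4135 * 9.81 / (9 * 0.00107)
v = 3.89426e-07 m/s = 389.4262 nm/s

389.4262


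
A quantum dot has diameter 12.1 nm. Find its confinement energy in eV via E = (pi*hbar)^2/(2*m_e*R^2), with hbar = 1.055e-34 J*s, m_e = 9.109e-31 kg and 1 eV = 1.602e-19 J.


Radius R = 12.1/2 = 6.05 nm = 6.05e-09 m
E = (pi * 1.055e-34)^2 / (2 * 9.109e-31 * (6.05e-09)^2)
E(J) = 1.64738e-21
E = E(J) / 1.602e-19 = 0.0103 eV

0.0103


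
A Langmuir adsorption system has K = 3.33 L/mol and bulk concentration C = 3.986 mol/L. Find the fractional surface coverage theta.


Langmuir isotherm: theta = K*C / (1 + K*C)
K*C = 3.33 * 3.986 = 13.27338
theta = 13.27338 / (1 + 13.27338) = 13.27338 / 14.27338
theta = 0.9299

0.9299


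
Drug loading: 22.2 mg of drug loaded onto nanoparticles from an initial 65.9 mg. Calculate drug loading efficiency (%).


Drug loading efficiency = (drug loaded / drug initial) * 100
DLE = 22.2 / 65.9 * 100
DLE = 0.3369 * 100
DLE = 33.69%

33.69


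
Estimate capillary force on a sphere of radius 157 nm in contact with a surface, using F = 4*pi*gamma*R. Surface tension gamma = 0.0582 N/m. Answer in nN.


Convert radius: R = 157 nm = 1.57e-07 m
F = 4 * pi * gamma * R
F = 4 * pi * 0.0582 * 1.57e-07
F = 1.14824e-07 N = 114.824 nN

114.824


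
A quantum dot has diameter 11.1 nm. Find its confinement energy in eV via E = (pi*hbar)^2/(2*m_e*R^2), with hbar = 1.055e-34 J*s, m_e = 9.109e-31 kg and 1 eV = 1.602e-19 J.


Radius R = 11.1/2 = 5.55 nm = 5.55e-09 m
E = (pi * 1.055e-34)^2 / (2 * 9.109e-31 * (5.55e-09)^2)
E(J) = 1.95757e-21
E = E(J) / 1.602e-19 = 0.0122 eV

0.0122


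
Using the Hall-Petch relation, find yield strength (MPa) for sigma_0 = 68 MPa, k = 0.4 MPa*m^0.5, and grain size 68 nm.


d = 68 nm = 6.8e-08 m
sqrt(d) = 0.0002607681
Hall-Petch contribution = k / sqrt(d) = 0.4 / 0.0002607681 = 1533.9 MPa
sigma = sigma_0 + k/sqrt(d) = 68 + 1533.9 = 1601.9 MPa

1601.9


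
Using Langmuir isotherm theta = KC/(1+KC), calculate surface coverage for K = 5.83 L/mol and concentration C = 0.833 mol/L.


Langmuir isotherm: theta = K*C / (1 + K*C)
K*C = 5.83 * 0.833 = 4.85639
theta = 4.85639 / (1 + 4.85639) = 4.85639 / 5.85639
theta = 0.8292

0.8292


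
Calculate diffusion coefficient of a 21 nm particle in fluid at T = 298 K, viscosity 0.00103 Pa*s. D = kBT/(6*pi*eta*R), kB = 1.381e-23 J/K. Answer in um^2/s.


Radius R = 21/2 = 10.5 nm = 1.05e-08 m
D = kB*T / (6*pi*eta*R)
D = 1.381e-23 * 298 / (6 * pi * 0.00103 * 1.05e-08)
D = 2.01875e-11 m^2/s = 20.187 um^2/s

20.187


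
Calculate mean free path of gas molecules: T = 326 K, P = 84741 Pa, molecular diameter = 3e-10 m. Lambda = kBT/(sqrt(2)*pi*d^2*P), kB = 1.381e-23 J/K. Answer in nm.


Mean free path: lambda = kB*T / (sqrt(2) * pi * d^2 * P)
lambda = 1.381e-23 * 326 / (sqrt(2) * pi * (3e-10)^2 * 84741)
lambda = 1.32865e-07 m
lambda = 132.86 nm

132.86


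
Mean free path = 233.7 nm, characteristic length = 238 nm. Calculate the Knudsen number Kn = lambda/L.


Knudsen number Kn = lambda / L
Kn = 233.7 / 238
Kn = 0.9819

0.9819


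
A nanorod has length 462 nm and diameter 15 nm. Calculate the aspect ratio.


Aspect ratio AR = length / diameter
AR = 462 / 15
AR = 30.8

30.8


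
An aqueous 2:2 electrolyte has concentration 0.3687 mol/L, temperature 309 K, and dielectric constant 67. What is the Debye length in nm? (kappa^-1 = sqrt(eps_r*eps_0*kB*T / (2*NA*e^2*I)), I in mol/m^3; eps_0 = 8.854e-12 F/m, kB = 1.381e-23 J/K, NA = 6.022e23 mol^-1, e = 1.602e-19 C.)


Ionic strength I = 0.3687 * 2^2 * 1000 = 1474.8 mol/m^3
kappa^-1 = sqrt(67 * 8.854e-12 * 1.381e-23 * 309 / (2 * 6.022e23 * (1.602e-19)^2 * 1474.8))
kappa^-1 = 0.236 nm

0.236


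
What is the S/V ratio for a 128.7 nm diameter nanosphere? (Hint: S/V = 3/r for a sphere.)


Radius r = 128.7/2 = 64.35 nm
S/V = 3 / r = 3 / 64.35
S/V = 0.0466 nm^-1

0.0466


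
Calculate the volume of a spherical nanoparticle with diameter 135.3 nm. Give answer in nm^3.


Radius r = 135.3/2 = 67.65 nm
Volume V = (4/3) * pi * r^3
V = (4/3) * pi * (67.65)^3
V = 1296856.77 nm^3

1296856.77


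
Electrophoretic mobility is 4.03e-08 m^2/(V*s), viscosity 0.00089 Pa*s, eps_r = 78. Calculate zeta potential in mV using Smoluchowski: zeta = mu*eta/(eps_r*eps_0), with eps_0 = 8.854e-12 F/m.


Smoluchowski equation: zeta = mu * eta / (eps_r * eps_0)
zeta = 4.03e-08 * 0.00089 / (78 * 8.854e-12)
zeta = 0.051935 V = 51.94 mV

51.94


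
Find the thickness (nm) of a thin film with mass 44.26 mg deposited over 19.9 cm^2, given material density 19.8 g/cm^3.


Convert: m = 44.26 mg = 4.4260e-05 kg, A = 19.9 cm^2 = 1.9900e-03 m^2, rho = 19.8 g/cm^3 = 19800 kg/m^3
t = m / (A * rho)
t = 4.4260e-05 / (1.9900e-03 * 19800)
t = 1.1233e-06 m = 1123.3 nm

1123.3


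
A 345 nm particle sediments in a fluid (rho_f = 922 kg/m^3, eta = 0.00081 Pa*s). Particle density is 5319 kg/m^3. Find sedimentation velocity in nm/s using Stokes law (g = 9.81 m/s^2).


Radius R = 345/2 nm = 1.725e-07 m
Density difference = 5319 - 922 = 4397 kg/m^3
v = 2 * R^2 * (rho_p - rho_f) * g / (9 * eta)
v = 2 * (1.725e-07)^2 * 4397 * 9.81 / (9 * 0.00081)
v = 3.52133e-07 m/s = 352.1325 nm/s

352.1325


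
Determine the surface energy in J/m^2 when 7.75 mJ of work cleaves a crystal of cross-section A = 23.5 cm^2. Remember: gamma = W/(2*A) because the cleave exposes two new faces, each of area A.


Convert: A = 23.5 cm^2 = 0.00235 m^2, W = 7.75 mJ = 0.00775 J
Cleaving exposes two faces of area A, so total new surface = 2*A and gamma = W / (2*A)
gamma = 0.00775 / (2 * 0.00235)
gamma = 1.649 J/m^2

1.649


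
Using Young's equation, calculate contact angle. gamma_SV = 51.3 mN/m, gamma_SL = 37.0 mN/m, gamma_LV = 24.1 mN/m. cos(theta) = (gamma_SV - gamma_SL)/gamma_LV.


cos(theta) = (gamma_SV - gamma_SL) / gamma_LV
cos(theta) = (51.3 - 37.0) / 24.1
cos(theta) = 0.593361
theta = arccos(0.593361) = 53.6 degrees

53.6


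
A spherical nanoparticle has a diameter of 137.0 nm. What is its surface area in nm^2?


Radius r = 137.0/2 = 68.5 nm
Surface area SA = 4 * pi * r^2
SA = 4 * pi * (68.5)^2
SA = 58964.55 nm^2

58964.55


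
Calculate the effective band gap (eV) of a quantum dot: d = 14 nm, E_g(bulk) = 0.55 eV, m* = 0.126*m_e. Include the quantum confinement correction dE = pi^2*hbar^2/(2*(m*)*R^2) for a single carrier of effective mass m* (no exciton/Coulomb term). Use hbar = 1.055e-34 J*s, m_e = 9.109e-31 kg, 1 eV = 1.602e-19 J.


Radius R = 14/2 nm = 7e-09 m
Confinement energy dE = pi^2 * hbar^2 / (2 * m_eff * m_e * R^2)
dE = pi^2 * (1.055e-34)^2 / (2 * 0.126 * 9.109e-31 * (7e-09)^2) J, divided by 1.602e-19 J/eV
dE = 0.061 eV
Total band gap = E_g(bulk) + dE = 0.55 + 0.061 = 0.611 eV

0.611


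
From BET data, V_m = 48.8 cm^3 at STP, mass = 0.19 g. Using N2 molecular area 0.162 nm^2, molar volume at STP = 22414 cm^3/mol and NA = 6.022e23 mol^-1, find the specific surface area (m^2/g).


Number of moles in monolayer = V_m / 22414 = 48.8 / 22414 = 0.00217721
Number of molecules = moles * NA = 0.00217721 * 6.022e23
SA = molecules * sigma / mass
SA = (48.8 / 22414) * 6.022e23 * 0.162e-18 / 0.19
SA = 1117.9 m^2/g

1117.9


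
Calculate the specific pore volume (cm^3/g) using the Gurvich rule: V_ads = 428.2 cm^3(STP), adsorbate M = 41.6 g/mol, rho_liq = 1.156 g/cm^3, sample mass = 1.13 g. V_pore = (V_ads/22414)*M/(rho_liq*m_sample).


Moles adsorbed n = V_ads / 22414 = 428.2 / 22414 = 1.910413e-02 mol
Liquid volume V_liq = n * M / rho_liq = 1.910413e-02 * 41.6 / 1.156 = 0.68748 cm^3
Specific pore volume V_pore = V_liq / m_sample = 0.68748 / 1.13
V_pore = 0.6084 cm^3/g

0.6084


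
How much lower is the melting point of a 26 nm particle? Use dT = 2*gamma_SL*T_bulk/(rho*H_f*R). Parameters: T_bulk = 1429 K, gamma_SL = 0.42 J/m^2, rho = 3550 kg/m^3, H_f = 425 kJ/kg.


Radius R = 26/2 = 13 nm = 1.3e-08 m
Convert H_f = 425 kJ/kg = 425000 J/kg
dT = 2 * gamma_SL * T_bulk / (rho * H_f * R)
dT = 2 * 0.42 * 1429 / (3550 * 425000 * 1.3e-08)
dT = 61.2 K

61.2


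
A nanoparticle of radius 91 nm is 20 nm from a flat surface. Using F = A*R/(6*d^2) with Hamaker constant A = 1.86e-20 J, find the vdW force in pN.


Convert to SI: R = 91 nm = 9.1e-08 m, d = 20 nm = 2e-08 m
F = A * R / (6 * d^2)
F = 1.86e-20 * 9.1e-08 / (6 * (2e-08)^2)
F = 7.0525e-13 N = 0.705 pN

0.705


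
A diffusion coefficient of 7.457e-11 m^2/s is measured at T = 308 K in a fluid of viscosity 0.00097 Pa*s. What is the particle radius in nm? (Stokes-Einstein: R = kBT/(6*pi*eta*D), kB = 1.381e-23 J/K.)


Stokes-Einstein: R = kB*T / (6*pi*eta*D)
R = 1.381e-23 * 308 / (6 * pi * 0.00097 * 7.457e-11)
R = 3.11966e-09 m = 3.12 nm

3.12


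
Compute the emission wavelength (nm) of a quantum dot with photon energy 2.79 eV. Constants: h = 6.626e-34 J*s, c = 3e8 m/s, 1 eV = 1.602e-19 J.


Convert energy: E = 2.79 eV = 2.79 * 1.602e-19 = 4.46958e-19 J
lambda = h*c / E = 6.626e-34 * 3e8 / 4.46958e-19
lambda = 4.4474e-07 m = 444.7 nm

444.7


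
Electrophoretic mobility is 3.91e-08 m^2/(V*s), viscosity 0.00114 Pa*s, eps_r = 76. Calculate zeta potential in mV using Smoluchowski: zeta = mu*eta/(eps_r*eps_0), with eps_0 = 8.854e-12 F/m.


Smoluchowski equation: zeta = mu * eta / (eps_r * eps_0)
zeta = 3.91e-08 * 0.00114 / (76 * 8.854e-12)
zeta = 0.066241 V = 66.24 mV

66.24


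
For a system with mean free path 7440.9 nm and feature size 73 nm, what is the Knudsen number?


Knudsen number Kn = lambda / L
Kn = 7440.9 / 73
Kn = 101.9301

101.9301


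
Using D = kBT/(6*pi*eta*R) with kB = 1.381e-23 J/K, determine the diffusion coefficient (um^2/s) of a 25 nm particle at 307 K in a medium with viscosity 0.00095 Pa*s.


Radius R = 25/2 = 12.5 nm = 1.25e-08 m
D = kB*T / (6*pi*eta*R)
D = 1.381e-23 * 307 / (6 * pi * 0.00095 * 1.25e-08)
D = 1.89408e-11 m^2/s = 18.941 um^2/s

18.941


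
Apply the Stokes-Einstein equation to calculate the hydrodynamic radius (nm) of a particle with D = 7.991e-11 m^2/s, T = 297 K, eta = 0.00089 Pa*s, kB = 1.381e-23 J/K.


Stokes-Einstein: R = kB*T / (6*pi*eta*D)
R = 1.381e-23 * 297 / (6 * pi * 0.00089 * 7.991e-11)
R = 3.05955e-09 m = 3.06 nm

3.06


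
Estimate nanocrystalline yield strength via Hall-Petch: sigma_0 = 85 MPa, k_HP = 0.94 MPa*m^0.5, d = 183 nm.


d = 183 nm = 1.83e-07 m
sqrt(d) = 0.000427785
Hall-Petch contribution = k / sqrt(d) = 0.94 / 0.000427785 = 2197.4 MPa
sigma = sigma_0 + k/sqrt(d) = 85 + 2197.4 = 2282.4 MPa

2282.4


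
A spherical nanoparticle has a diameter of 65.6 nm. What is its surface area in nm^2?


Radius r = 65.6/2 = 32.8 nm
Surface area SA = 4 * pi * r^2
SA = 4 * pi * (32.8)^2
SA = 13519.4 nm^2

13519.4


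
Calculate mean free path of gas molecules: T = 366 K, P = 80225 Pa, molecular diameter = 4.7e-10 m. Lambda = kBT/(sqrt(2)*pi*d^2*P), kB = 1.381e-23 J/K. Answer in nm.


Mean free path: lambda = kB*T / (sqrt(2) * pi * d^2 * P)
lambda = 1.381e-23 * 366 / (sqrt(2) * pi * (4.7e-10)^2 * 80225)
lambda = 6.41955e-08 m
lambda = 64.2 nm

64.2


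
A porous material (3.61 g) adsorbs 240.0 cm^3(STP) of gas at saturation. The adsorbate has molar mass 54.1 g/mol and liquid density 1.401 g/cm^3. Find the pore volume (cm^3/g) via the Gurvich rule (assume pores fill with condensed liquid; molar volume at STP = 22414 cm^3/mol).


Moles adsorbed n = V_ads / 22414 = 240.0 / 22414 = 1.070759e-02 mol
Liquid volume V_liq = n * M / rho_liq = 1.070759e-02 * 54.1 / 1.401 = 0.41348 cm^3
Specific pore volume V_pore = V_liq / m_sample = 0.41348 / 3.61
V_pore = 0.1145 cm^3/g

0.1145


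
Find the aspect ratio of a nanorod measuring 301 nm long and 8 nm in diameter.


Aspect ratio AR = length / diameter
AR = 301 / 8
AR = 37.62

37.62


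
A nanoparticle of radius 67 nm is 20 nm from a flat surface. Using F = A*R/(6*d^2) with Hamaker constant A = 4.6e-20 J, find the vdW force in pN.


Convert to SI: R = 67 nm = 6.7e-08 m, d = 20 nm = 2e-08 m
F = A * R / (6 * d^2)
F = 4.6e-20 * 6.7e-08 / (6 * (2e-08)^2)
F = 1.28417e-12 N = 1.284 pN

1.284


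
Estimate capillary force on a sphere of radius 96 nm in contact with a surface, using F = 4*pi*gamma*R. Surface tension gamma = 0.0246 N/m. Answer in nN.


Convert radius: R = 96 nm = 9.6e-08 m
F = 4 * pi * gamma * R
F = 4 * pi * 0.0246 * 9.6e-08
F = 2.96767e-08 N = 29.6767 nN

29.6767


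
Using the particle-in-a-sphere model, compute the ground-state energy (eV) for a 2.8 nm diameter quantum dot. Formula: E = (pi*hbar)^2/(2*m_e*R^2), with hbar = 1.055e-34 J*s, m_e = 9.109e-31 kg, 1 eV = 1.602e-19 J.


Radius R = 2.8/2 = 1.4 nm = 1.4e-09 m
E = (pi * 1.055e-34)^2 / (2 * 9.109e-31 * (1.4e-09)^2)
E(J) = 3.07644e-20
E = E(J) / 1.602e-19 = 0.192 eV

0.192


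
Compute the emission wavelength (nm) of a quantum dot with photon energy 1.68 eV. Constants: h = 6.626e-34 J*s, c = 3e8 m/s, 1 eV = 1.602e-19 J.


Convert energy: E = 1.68 eV = 1.68 * 1.602e-19 = 2.69136e-19 J
lambda = h*c / E = 6.626e-34 * 3e8 / 2.69136e-19
lambda = 7.38586e-07 m = 738.6 nm

738.6


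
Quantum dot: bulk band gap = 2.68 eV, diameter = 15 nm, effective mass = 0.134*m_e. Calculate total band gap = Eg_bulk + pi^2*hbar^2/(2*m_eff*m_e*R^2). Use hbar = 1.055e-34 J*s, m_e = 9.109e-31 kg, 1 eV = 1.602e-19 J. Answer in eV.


Radius R = 15/2 nm = 7.5e-09 m
Confinement energy dE = pi^2 * hbar^2 / (2 * m_eff * m_e * R^2)
dE = pi^2 * (1.055e-34)^2 / (2 * 0.134 * 9.109e-31 * (7.5e-09)^2) J, divided by 1.602e-19 J/eV
dE = 0.0499 eV
Total band gap = E_g(bulk) + dE = 2.68 + 0.0499 = 2.7299 eV

2.7299


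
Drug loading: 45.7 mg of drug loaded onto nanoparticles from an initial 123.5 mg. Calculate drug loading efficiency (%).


Drug loading efficiency = (drug loaded / drug initial) * 100
DLE = 45.7 / 123.5 * 100
DLE = 0.37 * 100
DLE = 37.0%

37.0


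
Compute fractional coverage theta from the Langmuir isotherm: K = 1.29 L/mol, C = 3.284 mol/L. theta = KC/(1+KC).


Langmuir isotherm: theta = K*C / (1 + K*C)
K*C = 1.29 * 3.284 = 4.23636
theta = 4.23636 / (1 + 4.23636) = 4.23636 / 5.23636
theta = 0.809

0.809


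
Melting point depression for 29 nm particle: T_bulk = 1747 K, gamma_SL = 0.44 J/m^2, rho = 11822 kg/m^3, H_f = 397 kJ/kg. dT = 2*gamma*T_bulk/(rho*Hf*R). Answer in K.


Radius R = 29/2 = 14.5 nm = 1.45e-08 m
Convert H_f = 397 kJ/kg = 397000 J/kg
dT = 2 * gamma_SL * T_bulk / (rho * H_f * R)
dT = 2 * 0.44 * 1747 / (11822 * 397000 * 1.45e-08)
dT = 22.6 K

22.6


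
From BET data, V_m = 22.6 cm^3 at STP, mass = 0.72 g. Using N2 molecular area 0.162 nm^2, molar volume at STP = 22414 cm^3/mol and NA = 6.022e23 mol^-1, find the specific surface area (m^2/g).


Number of moles in monolayer = V_m / 22414 = 22.6 / 22414 = 0.0010083
Number of molecules = moles * NA = 0.0010083 * 6.022e23
SA = molecules * sigma / mass
SA = (22.6 / 22414) * 6.022e23 * 0.162e-18 / 0.72
SA = 136.6 m^2/g

136.6


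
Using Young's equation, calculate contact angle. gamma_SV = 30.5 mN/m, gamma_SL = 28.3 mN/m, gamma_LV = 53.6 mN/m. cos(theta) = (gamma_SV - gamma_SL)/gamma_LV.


cos(theta) = (gamma_SV - gamma_SL) / gamma_LV
cos(theta) = (30.5 - 28.3) / 53.6
cos(theta) = 0.041045
theta = arccos(0.041045) = 87.65 degrees

87.65


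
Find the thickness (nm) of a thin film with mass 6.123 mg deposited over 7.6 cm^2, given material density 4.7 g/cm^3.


Convert: m = 6.123 mg = 6.1230e-06 kg, A = 7.6 cm^2 = 7.6000e-04 m^2, rho = 4.7 g/cm^3 = 4700 kg/m^3
t = m / (A * rho)
t = 6.1230e-06 / (7.6000e-04 * 4700)
t = 1.7142e-06 m = 1714.2 nm

1714.2


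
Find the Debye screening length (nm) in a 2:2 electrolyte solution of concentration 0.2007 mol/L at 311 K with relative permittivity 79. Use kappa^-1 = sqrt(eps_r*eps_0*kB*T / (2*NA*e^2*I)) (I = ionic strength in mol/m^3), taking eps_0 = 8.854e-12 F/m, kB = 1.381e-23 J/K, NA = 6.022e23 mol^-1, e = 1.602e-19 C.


Ionic strength I = 0.2007 * 2^2 * 1000 = 802.8 mol/m^3
kappa^-1 = sqrt(79 * 8.854e-12 * 1.381e-23 * 311 / (2 * 6.022e23 * (1.602e-19)^2 * 802.8))
kappa^-1 = 0.348 nm

0.348


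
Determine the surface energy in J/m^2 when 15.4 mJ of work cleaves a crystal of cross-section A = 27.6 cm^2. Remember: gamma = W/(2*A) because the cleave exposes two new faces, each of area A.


Convert: A = 27.6 cm^2 = 0.00276 m^2, W = 15.4 mJ = 0.0154 J
Cleaving exposes two faces of area A, so total new surface = 2*A and gamma = W / (2*A)
gamma = 0.0154 / (2 * 0.00276)
gamma = 2.79 J/m^2

2.79


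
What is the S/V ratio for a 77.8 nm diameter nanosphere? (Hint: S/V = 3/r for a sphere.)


Radius r = 77.8/2 = 38.9 nm
S/V = 3 / r = 3 / 38.9
S/V = 0.0771 nm^-1

0.0771


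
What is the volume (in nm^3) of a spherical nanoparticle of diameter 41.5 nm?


Radius r = 41.5/2 = 20.75 nm
Volume V = (4/3) * pi * r^3
V = (4/3) * pi * (20.75)^3
V = 37423.37 nm^3

37423.37


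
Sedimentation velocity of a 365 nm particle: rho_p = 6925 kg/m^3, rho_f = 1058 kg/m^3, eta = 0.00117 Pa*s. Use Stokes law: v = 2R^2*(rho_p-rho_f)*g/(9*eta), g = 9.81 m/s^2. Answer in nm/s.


Radius R = 365/2 nm = 1.825e-07 m
Density difference = 6925 - 1058 = 5867 kg/m^3
v = 2 * R^2 * (rho_p - rho_f) * g / (9 * eta)
v = 2 * (1.825e-07)^2 * 5867 * 9.81 / (9 * 0.00117)
v = 3.64093e-07 m/s = 364.0931 nm/s

364.0931


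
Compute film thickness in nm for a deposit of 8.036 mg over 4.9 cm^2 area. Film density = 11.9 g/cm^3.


Convert: m = 8.036 mg = 8.0360e-06 kg, A = 4.9 cm^2 = 4.9000e-04 m^2, rho = 11.9 g/cm^3 = 11900 kg/m^3
t = m / (A * rho)
t = 8.0360e-06 / (4.9000e-04 * 11900)
t = 1.3782e-06 m = 1378.2 nm

1378.2


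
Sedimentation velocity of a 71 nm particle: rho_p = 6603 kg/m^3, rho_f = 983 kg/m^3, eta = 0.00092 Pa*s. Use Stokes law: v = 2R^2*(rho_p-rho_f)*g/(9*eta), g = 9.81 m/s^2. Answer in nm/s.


Radius R = 71/2 nm = 3.55e-08 m
Density difference = 6603 - 983 = 5620 kg/m^3
v = 2 * R^2 * (rho_p - rho_f) * g / (9 * eta)
v = 2 * (3.55e-08)^2 * 5620 * 9.81 / (9 * 0.00092)
v = 1.67827e-08 m/s = 16.7827 nm/s

16.7827


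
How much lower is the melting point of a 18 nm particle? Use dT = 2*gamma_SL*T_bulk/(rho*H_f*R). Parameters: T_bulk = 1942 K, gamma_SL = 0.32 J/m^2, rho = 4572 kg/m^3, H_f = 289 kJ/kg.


Radius R = 18/2 = 9 nm = 9e-09 m
Convert H_f = 289 kJ/kg = 289000 J/kg
dT = 2 * gamma_SL * T_bulk / (rho * H_f * R)
dT = 2 * 0.32 * 1942 / (4572 * 289000 * 9e-09)
dT = 104.5 K

104.5


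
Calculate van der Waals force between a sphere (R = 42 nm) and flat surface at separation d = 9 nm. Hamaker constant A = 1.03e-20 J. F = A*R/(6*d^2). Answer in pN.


Convert to SI: R = 42 nm = 4.2e-08 m, d = 9 nm = 9e-09 m
F = A * R / (6 * d^2)
F = 1.03e-20 * 4.2e-08 / (6 * (9e-09)^2)
F = 8.90123e-13 N = 0.89 pN

0.89


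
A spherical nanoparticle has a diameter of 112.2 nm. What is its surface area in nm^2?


Radius r = 112.2/2 = 56.1 nm
Surface area SA = 4 * pi * r^2
SA = 4 * pi * (56.1)^2
SA = 39549.01 nm^2

39549.01


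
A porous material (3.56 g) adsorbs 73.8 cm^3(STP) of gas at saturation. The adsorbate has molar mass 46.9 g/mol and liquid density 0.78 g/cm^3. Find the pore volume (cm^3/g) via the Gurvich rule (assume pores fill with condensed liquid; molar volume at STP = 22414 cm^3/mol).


Moles adsorbed n = V_ads / 22414 = 73.8 / 22414 = 3.292585e-03 mol
Liquid volume V_liq = n * M / rho_liq = 3.292585e-03 * 46.9 / 0.78 = 0.19798 cm^3
Specific pore volume V_pore = V_liq / m_sample = 0.19798 / 3.56
V_pore = 0.0556 cm^3/g

0.0556


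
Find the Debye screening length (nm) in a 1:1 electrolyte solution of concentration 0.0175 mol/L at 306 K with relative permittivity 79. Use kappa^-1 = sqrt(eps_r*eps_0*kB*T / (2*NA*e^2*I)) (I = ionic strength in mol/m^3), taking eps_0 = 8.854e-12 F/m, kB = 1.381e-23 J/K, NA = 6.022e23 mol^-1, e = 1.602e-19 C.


Ionic strength I = 0.0175 * 1^2 * 1000 = 17.5 mol/m^3
kappa^-1 = sqrt(79 * 8.854e-12 * 1.381e-23 * 306 / (2 * 6.022e23 * (1.602e-19)^2 * 17.5))
kappa^-1 = 2.338 nm

2.338


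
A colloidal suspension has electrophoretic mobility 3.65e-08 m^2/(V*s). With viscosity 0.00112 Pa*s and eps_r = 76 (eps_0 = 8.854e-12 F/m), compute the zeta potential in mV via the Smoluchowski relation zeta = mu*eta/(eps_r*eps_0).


Smoluchowski equation: zeta = mu * eta / (eps_r * eps_0)
zeta = 3.65e-08 * 0.00112 / (76 * 8.854e-12)
zeta = 0.060752 V = 60.75 mV

60.75


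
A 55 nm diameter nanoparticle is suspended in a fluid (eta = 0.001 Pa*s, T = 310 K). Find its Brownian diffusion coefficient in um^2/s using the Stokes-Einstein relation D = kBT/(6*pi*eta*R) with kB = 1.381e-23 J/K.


Radius R = 55/2 = 27.5 nm = 2.75e-08 m
D = kB*T / (6*pi*eta*R)
D = 1.381e-23 * 310 / (6 * pi * 0.001 * 2.75e-08)
D = 8.25889e-12 m^2/s = 8.259 um^2/s

8.259


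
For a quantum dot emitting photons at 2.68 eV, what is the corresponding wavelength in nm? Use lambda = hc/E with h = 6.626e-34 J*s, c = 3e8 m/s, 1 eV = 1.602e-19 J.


Convert energy: E = 2.68 eV = 2.68 * 1.602e-19 = 4.29336e-19 J
lambda = h*c / E = 6.626e-34 * 3e8 / 4.29336e-19
lambda = 4.62994e-07 m = 463.0 nm

463.0


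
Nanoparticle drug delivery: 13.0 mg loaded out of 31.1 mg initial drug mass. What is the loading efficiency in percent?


Drug loading efficiency = (drug loaded / drug initial) * 100
DLE = 13.0 / 31.1 * 100
DLE = 0.418 * 100
DLE = 41.8%

41.8


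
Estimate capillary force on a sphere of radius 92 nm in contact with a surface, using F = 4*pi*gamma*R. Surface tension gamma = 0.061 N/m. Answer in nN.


Convert radius: R = 92 nm = 9.2e-08 m
F = 4 * pi * gamma * R
F = 4 * pi * 0.061 * 9.2e-08
F = 7.05225e-08 N = 70.5225 nN

70.5225


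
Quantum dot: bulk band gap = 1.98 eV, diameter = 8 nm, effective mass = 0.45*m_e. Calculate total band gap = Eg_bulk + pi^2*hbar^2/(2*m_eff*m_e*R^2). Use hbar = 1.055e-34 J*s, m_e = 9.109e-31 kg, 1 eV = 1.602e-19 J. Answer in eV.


Radius R = 8/2 nm = 4e-09 m
Confinement energy dE = pi^2 * hbar^2 / (2 * m_eff * m_e * R^2)
dE = pi^2 * (1.055e-34)^2 / (2 * 0.45 * 9.109e-31 * (4e-09)^2) J, divided by 1.602e-19 J/eV
dE = 0.0523 eV
Total band gap = E_g(bulk) + dE = 1.98 + 0.0523 = 2.0323 eV

2.0323


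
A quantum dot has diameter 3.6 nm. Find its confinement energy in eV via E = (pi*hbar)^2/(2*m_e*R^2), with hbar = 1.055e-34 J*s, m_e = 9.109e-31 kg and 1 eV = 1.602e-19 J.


Radius R = 3.6/2 = 1.8 nm = 1.8e-09 m
E = (pi * 1.055e-34)^2 / (2 * 9.109e-31 * (1.8e-09)^2)
E(J) = 1.86105e-20
E = E(J) / 1.602e-19 = 0.1162 eV

0.1162


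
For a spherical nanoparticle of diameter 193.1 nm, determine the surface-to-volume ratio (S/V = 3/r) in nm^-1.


Radius r = 193.1/2 = 96.55 nm
S/V = 3 / r = 3 / 96.55
S/V = 0.0311 nm^-1

0.0311


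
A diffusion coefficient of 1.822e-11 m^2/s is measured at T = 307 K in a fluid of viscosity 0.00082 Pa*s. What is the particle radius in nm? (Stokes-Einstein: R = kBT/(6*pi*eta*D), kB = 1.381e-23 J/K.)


Stokes-Einstein: R = kB*T / (6*pi*eta*D)
R = 1.381e-23 * 307 / (6 * pi * 0.00082 * 1.822e-11)
R = 1.50546e-08 m = 15.05 nm

15.05


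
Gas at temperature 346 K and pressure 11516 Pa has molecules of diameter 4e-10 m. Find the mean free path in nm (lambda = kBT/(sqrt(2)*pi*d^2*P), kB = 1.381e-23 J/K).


Mean free path: lambda = kB*T / (sqrt(2) * pi * d^2 * P)
lambda = 1.381e-23 * 346 / (sqrt(2) * pi * (4e-10)^2 * 11516)
lambda = 5.83691e-07 m
lambda = 583.69 nm

583.69


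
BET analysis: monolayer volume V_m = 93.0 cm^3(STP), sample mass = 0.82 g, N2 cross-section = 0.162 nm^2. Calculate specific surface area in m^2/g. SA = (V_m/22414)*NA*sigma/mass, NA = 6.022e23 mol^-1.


Number of moles in monolayer = V_m / 22414 = 93.0 / 22414 = 0.00414919
Number of molecules = moles * NA = 0.00414919 * 6.022e23
SA = molecules * sigma / mass
SA = (93.0 / 22414) * 6.022e23 * 0.162e-18 / 0.82
SA = 493.6 m^2/g

493.6


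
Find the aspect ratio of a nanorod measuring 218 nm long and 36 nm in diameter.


Aspect ratio AR = length / diameter
AR = 218 / 36
AR = 6.06

6.06


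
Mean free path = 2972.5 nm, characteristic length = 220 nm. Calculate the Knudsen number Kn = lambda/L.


Knudsen number Kn = lambda / L
Kn = 2972.5 / 220
Kn = 13.5114

13.5114


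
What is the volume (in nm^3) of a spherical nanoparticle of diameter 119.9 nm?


Radius r = 119.9/2 = 59.95 nm
Volume V = (4/3) * pi * r^3
V = (4/3) * pi * (59.95)^3
V = 902518.62 nm^3

902518.62


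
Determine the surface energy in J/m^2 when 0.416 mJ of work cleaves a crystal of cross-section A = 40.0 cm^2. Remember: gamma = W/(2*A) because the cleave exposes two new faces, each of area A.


Convert: A = 40.0 cm^2 = 0.004 m^2, W = 0.416 mJ = 0.000416 J
Cleaving exposes two faces of area A, so total new surface = 2*A and gamma = W / (2*A)
gamma = 0.000416 / (2 * 0.004)
gamma = 0.052 J/m^2

0.052


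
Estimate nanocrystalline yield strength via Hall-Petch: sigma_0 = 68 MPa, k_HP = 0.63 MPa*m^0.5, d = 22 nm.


d = 22 nm = 2.2e-08 m
sqrt(d) = 0.000148324
Hall-Petch contribution = k / sqrt(d) = 0.63 / 0.000148324 = 4247.5 MPa
sigma = sigma_0 + k/sqrt(d) = 68 + 4247.5 = 4315.5 MPa

4315.5


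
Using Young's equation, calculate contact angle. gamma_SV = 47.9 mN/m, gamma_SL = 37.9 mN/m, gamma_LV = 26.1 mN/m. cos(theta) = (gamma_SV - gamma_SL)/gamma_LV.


cos(theta) = (gamma_SV - gamma_SL) / gamma_LV
cos(theta) = (47.9 - 37.9) / 26.1
cos(theta) = 0.383142
theta = arccos(0.383142) = 67.47 degrees

67.47


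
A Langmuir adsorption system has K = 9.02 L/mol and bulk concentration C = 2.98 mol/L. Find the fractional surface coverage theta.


Langmuir isotherm: theta = K*C / (1 + K*C)
K*C = 9.02 * 2.98 = 26.8796
theta = 26.8796 / (1 + 26.8796) = 26.8796 / 27.8796
theta = 0.9641

0.9641


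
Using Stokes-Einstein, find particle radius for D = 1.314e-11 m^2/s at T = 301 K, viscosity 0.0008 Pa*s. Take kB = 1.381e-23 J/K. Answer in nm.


Stokes-Einstein: R = kB*T / (6*pi*eta*D)
R = 1.381e-23 * 301 / (6 * pi * 0.0008 * 1.314e-11)
R = 2.09785e-08 m = 20.98 nm

20.98


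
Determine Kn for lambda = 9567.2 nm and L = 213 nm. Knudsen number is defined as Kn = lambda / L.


Knudsen number Kn = lambda / L
Kn = 9567.2 / 213
Kn = 44.9164

44.9164


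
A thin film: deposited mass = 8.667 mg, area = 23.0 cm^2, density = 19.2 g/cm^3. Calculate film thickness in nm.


Convert: m = 8.667 mg = 8.6670e-06 kg, A = 23.0 cm^2 = 2.3000e-03 m^2, rho = 19.2 g/cm^3 = 19200 kg/m^3
t = m / (A * rho)
t = 8.6670e-06 / (2.3000e-03 * 19200)
t = 1.9626e-07 m = 196.3 nm

196.3


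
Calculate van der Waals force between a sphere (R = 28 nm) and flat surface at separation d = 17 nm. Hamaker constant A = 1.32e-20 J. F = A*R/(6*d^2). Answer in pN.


Convert to SI: R = 28 nm = 2.8e-08 m, d = 17 nm = 1.7e-08 m
F = A * R / (6 * d^2)
F = 1.32e-20 * 2.8e-08 / (6 * (1.7e-08)^2)
F = 2.13149e-13 N = 0.213 pN

0.213


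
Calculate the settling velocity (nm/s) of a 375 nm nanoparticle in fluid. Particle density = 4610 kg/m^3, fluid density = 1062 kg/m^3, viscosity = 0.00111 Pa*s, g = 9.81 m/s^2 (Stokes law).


Radius R = 375/2 nm = 1.875e-07 m
Density difference = 4610 - 1062 = 3548 kg/m^3
v = 2 * R^2 * (rho_p - rho_f) * g / (9 * eta)
v = 2 * (1.875e-07)^2 * 3548 * 9.81 / (9 * 0.00111)
v = 2.44974e-07 m/s = 244.9738 nm/s

244.9738


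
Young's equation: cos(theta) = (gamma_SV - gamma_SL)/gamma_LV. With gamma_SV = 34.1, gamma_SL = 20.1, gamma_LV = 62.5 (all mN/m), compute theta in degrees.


cos(theta) = (gamma_SV - gamma_SL) / gamma_LV
cos(theta) = (34.1 - 20.1) / 62.5
cos(theta) = 0.224
theta = arccos(0.224) = 77.06 degrees

77.06


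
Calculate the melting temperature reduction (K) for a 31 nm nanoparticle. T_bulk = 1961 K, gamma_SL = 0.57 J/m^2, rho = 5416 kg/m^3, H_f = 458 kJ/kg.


Radius R = 31/2 = 15.5 nm = 1.55e-08 m
Convert H_f = 458 kJ/kg = 458000 J/kg
dT = 2 * gamma_SL * T_bulk / (rho * H_f * R)
dT = 2 * 0.57 * 1961 / (5416 * 458000 * 1.55e-08)
dT = 58.1 K

58.1


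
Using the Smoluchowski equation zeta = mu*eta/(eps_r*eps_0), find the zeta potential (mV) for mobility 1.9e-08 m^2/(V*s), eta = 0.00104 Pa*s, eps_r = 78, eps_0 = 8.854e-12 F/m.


Smoluchowski equation: zeta = mu * eta / (eps_r * eps_0)
zeta = 1.9e-08 * 0.00104 / (78 * 8.854e-12)
zeta = 0.028612 V = 28.61 mV

28.61


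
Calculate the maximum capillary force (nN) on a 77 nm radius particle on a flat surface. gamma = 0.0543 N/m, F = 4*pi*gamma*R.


Convert radius: R = 77 nm = 7.7e-08 m
F = 4 * pi * gamma * R
F = 4 * pi * 0.0543 * 7.7e-08
F = 5.25413e-08 N = 52.5413 nN

52.5413


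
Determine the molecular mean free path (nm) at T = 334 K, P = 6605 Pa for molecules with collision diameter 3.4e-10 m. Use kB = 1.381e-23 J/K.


Mean free path: lambda = kB*T / (sqrt(2) * pi * d^2 * P)
lambda = 1.381e-23 * 334 / (sqrt(2) * pi * (3.4e-10)^2 * 6605)
lambda = 1.3597e-06 m
lambda = 1359.7 nm

1359.7


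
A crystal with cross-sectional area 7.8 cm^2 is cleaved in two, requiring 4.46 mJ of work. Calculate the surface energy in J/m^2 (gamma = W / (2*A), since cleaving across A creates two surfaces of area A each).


Convert: A = 7.8 cm^2 = 0.00078 m^2, W = 4.46 mJ = 0.00446 J
Cleaving exposes two faces of area A, so total new surface = 2*A and gamma = W / (2*A)
gamma = 0.00446 / (2 * 0.00078)
gamma = 2.859 J/m^2

2.859


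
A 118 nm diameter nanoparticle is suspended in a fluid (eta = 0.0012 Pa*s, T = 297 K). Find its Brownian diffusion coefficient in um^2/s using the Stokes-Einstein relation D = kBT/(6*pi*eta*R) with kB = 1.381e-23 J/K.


Radius R = 118/2 = 59 nm = 5.9e-08 m
D = kB*T / (6*pi*eta*R)
D = 1.381e-23 * 297 / (6 * pi * 0.0012 * 5.9e-08)
D = 3.07338e-12 m^2/s = 3.073 um^2/s

3.073


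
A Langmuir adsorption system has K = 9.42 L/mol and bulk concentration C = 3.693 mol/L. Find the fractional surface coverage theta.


Langmuir isotherm: theta = K*C / (1 + K*C)
K*C = 9.42 * 3.693 = 34.78806
theta = 34.78806 / (1 + 34.78806) = 34.78806 / 35.78806
theta = 0.9721

0.9721


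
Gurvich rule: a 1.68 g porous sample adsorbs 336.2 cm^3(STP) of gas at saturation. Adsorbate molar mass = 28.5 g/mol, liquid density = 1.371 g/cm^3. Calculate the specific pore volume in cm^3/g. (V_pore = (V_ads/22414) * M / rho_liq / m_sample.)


Moles adsorbed n = V_ads / 22414 = 336.2 / 22414 = 1.499955e-02 mol
Liquid volume V_liq = n * M / rho_liq = 1.499955e-02 * 28.5 / 1.371 = 0.31181 cm^3
Specific pore volume V_pore = V_liq / m_sample = 0.31181 / 1.68
V_pore = 0.1856 cm^3/g

0.1856


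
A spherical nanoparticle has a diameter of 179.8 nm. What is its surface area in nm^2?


Radius r = 179.8/2 = 89.9 nm
Surface area SA = 4 * pi * r^2
SA = 4 * pi * (89.9)^2
SA = 101561.53 nm^2

101561.53


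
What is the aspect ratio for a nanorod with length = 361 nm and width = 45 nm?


Aspect ratio AR = length / diameter
AR = 361 / 45
AR = 8.02

8.02


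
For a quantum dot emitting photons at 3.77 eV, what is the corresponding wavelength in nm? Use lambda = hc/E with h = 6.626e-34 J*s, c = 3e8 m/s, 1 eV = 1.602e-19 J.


Convert energy: E = 3.77 eV = 3.77 * 1.602e-19 = 6.03954e-19 J
lambda = h*c / E = 6.626e-34 * 3e8 / 6.03954e-19
lambda = 3.29131e-07 m = 329.1 nm

329.1


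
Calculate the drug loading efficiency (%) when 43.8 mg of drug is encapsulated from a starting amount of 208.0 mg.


Drug loading efficiency = (drug loaded / drug initial) * 100
DLE = 43.8 / 208.0 * 100
DLE = 0.2106 * 100
DLE = 21.06%

21.06


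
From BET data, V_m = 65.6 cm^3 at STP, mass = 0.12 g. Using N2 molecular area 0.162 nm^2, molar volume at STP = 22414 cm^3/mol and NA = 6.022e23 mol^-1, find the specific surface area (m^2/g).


Number of moles in monolayer = V_m / 22414 = 65.6 / 22414 = 0.00292674
Number of molecules = moles * NA = 0.00292674 * 6.022e23
SA = molecules * sigma / mass
SA = (65.6 / 22414) * 6.022e23 * 0.162e-18 / 0.12
SA = 2379.4 m^2/g

2379.4


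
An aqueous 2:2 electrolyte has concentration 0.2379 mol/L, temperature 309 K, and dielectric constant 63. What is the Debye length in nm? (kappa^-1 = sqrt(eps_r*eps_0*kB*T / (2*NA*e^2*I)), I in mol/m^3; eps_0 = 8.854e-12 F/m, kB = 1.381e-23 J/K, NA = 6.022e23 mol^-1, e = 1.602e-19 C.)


Ionic strength I = 0.2379 * 2^2 * 1000 = 951.6 mol/m^3
kappa^-1 = sqrt(63 * 8.854e-12 * 1.381e-23 * 309 / (2 * 6.022e23 * (1.602e-19)^2 * 951.6))
kappa^-1 = 0.284 nm

0.284


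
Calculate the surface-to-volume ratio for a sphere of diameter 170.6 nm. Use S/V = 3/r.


Radius r = 170.6/2 = 85.3 nm
S/V = 3 / r = 3 / 85.3
S/V = 0.0352 nm^-1

0.0352


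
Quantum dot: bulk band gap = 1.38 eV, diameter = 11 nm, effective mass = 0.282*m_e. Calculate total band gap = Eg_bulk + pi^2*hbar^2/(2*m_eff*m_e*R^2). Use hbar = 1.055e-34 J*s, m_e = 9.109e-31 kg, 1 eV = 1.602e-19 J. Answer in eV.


Radius R = 11/2 nm = 5.5e-09 m
Confinement energy dE = pi^2 * hbar^2 / (2 * m_eff * m_e * R^2)
dE = pi^2 * (1.055e-34)^2 / (2 * 0.282 * 9.109e-31 * (5.5e-09)^2) J, divided by 1.602e-19 J/eV
dE = 0.0441 eV
Total band gap = E_g(bulk) + dE = 1.38 + 0.0441 = 1.4241 eV

1.4241
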